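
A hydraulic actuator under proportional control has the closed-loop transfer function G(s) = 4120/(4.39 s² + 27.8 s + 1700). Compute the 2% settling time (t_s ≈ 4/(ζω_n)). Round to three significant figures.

Dividing through by 4.39: denominator becomes s² + 6.333 s + 387.2.
So ω_n = √387.2 = 19.7 rad/s and ζ = 6.333/(2·19.7) = 0.161.
t_s ≈ 4/(ζω_n) = 1.26 s.

t_s ≈ 1.26 s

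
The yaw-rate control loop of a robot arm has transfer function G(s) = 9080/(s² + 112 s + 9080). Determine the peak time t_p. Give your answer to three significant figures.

Matching coefficients with s² + 2ζω_n s + ω_n² gives ω_n² = 9080 ⇒ ω_n = 95.3 rad/s, and ζ = 112/(2ω_n) = 0.588.
The damped frequency ω_d = ω_n√(1−ζ²) = 77.1 rad/s. Then t_p = π/ω_d = 0.0407 s.

t_p ≈ 0.0407 s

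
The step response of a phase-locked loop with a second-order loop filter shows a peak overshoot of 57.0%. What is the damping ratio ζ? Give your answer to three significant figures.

ζ ≈ 0.176

ζ = −ln(OS)/√(π² + (ln OS)²). With OS = 0.570, ln OS = −0.5621 and ζ = 0.5621/3.191 = 0.176.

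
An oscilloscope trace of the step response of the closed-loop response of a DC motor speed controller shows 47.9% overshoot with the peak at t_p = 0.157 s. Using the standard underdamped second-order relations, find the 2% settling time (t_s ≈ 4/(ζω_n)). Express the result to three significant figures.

ζ from %OS: ζ = |ln 0.479|/√(π²+ln²0.479) = 0.228.
From t_p = π/ω_d, ω_d = π/0.157 = 20.0 rad/s, so ω_n = ω_d/√(1−ζ²) = 20.6 rad/s.
t_s ≈ 4/(ζω_n) = 4/(0.228·20.6) = 0.853 s.

t_s ≈ 0.853 s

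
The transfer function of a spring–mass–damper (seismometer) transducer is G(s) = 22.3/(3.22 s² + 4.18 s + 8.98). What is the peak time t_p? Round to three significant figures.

t_p ≈ 2.04 s

Dividing through by 3.22: denominator becomes s² + 1.298 s + 2.789.
So ω_n = √2.789 = 1.67 rad/s and ζ = 1.298/(2·1.67) = 0.389.
The damped frequency ω_d = ω_n√(1−ζ²) = 1.54 rad/s. t_p = π/ω_d = 2.04 s.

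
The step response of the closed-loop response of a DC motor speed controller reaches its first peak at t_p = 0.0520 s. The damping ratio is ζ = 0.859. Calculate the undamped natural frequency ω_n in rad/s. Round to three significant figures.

Peak time t_p = π/ω_d, so ω_d = π/t_p = π/0.0520 = 60.4 rad/s.
ω_n = ω_d/√(1−ζ²) = 60.4/√0.262 = 118 rad/s.

ω_n ≈ 118 rad/s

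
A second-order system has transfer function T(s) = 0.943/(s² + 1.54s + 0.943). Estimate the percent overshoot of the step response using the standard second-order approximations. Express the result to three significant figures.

%OS ≈ 1.68%

Comparing the denominator to s² + 2ζω_n s + ω_n²: ω_n = √0.943 = 0.971 rad/s, and 2ζω_n = 1.54 so ζ = 1.54/(2·0.971) = 0.793.
Overshoot: exp(−π·0.793/√(1−0.793²)) = 0.0168, i.e. 1.68%.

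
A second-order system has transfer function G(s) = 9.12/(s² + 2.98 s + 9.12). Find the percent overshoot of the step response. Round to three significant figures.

Matching coefficients with s² + 2ζω_n s + ω_n² gives ω_n² = 9.12 ⇒ ω_n = 3.02 rad/s, and ζ = 2.98/(2ω_n) = 0.493.
Overshoot: exp(−π·0.493/√(1−0.493²)) = 0.168, i.e. 16.8%.

%OS ≈ 16.8%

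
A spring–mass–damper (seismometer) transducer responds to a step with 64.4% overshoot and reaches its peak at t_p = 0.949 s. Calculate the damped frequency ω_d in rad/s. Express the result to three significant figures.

ω_d ≈ 3.31 rad/s

t_p = π/ω_d, so ω_d = π/0.949 = 3.31 rad/s.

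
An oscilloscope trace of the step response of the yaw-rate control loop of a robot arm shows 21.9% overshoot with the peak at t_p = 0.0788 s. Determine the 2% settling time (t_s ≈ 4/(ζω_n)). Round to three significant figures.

t_s ≈ 0.208 s

The overshoot fixes ζ = −ln(OS)/√(π²+ln²(OS)) = 0.435.
t_p = π/ω_d ⇒ ω_d = 39.9 rad/s; then ω_n = ω_d/√(1−ζ²) = 44.3 rad/s.
t_s ≈ 4/(ζω_n) = 4/(0.435·44.3) = 0.208 s.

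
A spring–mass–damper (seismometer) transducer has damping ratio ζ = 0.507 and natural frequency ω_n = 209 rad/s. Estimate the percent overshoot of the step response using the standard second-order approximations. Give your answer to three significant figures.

For an underdamped second-order system, %OS = 100·exp(−πζ/√(1−ζ²)).
πζ/√(1−ζ²) = π·0.507/√(1−0.257) = 1.848, so %OS = 100·e^(−1.848) = 15.8%.

%OS ≈ 15.8%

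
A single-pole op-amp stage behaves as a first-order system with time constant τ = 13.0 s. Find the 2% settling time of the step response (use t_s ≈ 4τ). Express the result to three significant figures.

t_s ≈ 4τ = 52.0 s.

t_s ≈ 52.0 s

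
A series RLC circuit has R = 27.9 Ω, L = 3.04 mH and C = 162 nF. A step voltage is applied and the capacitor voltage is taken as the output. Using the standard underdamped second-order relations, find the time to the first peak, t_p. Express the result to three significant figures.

For a series RLC circuit (capacitor voltage as output), ω_n = 1/√(LC) = 1/√(3.04 mH · 162 nF) = 45100 rad/s.
ζ = (R/2)·√(C/L) = (27.9/2)·√(162 nF/3.04 mH) = 0.102.
ω_d = 45100·√(1 − 0.102²) = 44800 rad/s. t_p = π/ω_d = 0.0000701 s.

t_p ≈ 0.0000701 s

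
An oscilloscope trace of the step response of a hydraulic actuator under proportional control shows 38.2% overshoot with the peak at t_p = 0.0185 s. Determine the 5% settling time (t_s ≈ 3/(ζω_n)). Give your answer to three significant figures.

t_s ≈ 0.0577 s

From the overshoot, ζ = −ln(OS)/√(π²+ln²(OS)) = 0.293.
From t_p = π/ω_d, ω_d = π/0.0185 = 170 rad/s, so ω_n = ω_d/√(1−ζ²) = 178 rad/s.
t_s ≈ 3/(ζω_n) = 3/(0.293·178) = 0.0577 s.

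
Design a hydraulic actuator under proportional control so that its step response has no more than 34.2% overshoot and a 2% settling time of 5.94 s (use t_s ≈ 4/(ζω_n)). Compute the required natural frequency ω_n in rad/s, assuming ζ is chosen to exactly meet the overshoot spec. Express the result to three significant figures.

From %OS = 100·exp(−πζ/√(1−ζ²)), invert to get ζ = −ln(OS)/√(π² + ln²(OS)) with OS = 0.342.
−ln 0.342 = 1.073, so ζ = 1.073/√(π² + 1.151) = 0.323.
From t_s ≈ 4/(ζω_n): ω_n = 4/(ζ·t_s) = 4/(0.323·5.94) = 2.08 rad/s.

ω_n ≈ 2.08 rad/s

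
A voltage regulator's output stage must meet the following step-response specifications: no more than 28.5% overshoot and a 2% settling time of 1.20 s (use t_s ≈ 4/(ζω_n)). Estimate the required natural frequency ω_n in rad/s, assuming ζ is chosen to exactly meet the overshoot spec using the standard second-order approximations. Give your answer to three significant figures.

Inverting the overshoot relation: ζ = |ln 0.285|/√(π² + ln²0.285) = 0.371.
From t_s ≈ 4/(ζω_n): ω_n = 4/(ζ·t_s) = 4/(0.371·1.20) = 8.98 rad/s.

ω_n ≈ 8.98 rad/s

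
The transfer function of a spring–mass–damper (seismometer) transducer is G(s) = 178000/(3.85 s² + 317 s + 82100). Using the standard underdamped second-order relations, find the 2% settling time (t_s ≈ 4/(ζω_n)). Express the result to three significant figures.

t_s ≈ 0.0972 s

Dividing through by 3.85: denominator becomes s² + 82.34 s + 21320.
So ω_n = √21320 = 146 rad/s and ζ = 82.34/(2·146) = 0.282.
t_s ≈ 4/(ζω_n) = 0.0972 s.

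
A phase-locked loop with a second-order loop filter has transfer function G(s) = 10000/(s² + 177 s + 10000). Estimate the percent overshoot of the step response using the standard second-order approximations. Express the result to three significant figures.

Matching coefficients with s² + 2ζω_n s + ω_n² gives ω_n² = 10000 ⇒ ω_n = 100 rad/s, and ζ = 177/(2ω_n) = 0.885.
%OS = 100 e^{−πζ/√(1−ζ²)} with ζ = 0.885 gives 0.255%.

%OS ≈ 0.255%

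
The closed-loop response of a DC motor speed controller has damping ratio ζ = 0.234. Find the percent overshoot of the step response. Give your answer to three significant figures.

%OS ≈ 46.9%

For an underdamped second-order system, %OS = 100·exp(−πζ/√(1−ζ²)).
πζ/√(1−ζ²) = π·0.234/√(1−0.0548) = 0.7561, so %OS = 100·e^(−0.7561) = 46.9%.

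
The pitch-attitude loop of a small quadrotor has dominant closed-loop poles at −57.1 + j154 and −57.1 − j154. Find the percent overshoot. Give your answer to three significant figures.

%OS ≈ 31.2%

The poles are at −σ ± jω_d with σ = 57.1 and ω_d = 154, so ω_n = √(σ²+ω_d²) = 164 rad/s and ζ = σ/ω_n = 0.348.
%OS = 100 e^{−πζ/√(1−ζ²)} with ζ = 0.348 gives 31.2%.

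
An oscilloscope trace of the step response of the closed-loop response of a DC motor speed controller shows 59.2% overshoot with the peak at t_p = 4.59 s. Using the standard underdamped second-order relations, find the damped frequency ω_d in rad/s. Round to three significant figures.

t_p = π/ω_d, so ω_d = π/4.59 = 0.684 rad/s.

ω_d ≈ 0.684 rad/s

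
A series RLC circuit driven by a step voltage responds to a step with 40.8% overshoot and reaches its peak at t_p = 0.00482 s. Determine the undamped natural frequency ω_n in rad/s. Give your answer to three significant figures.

From the overshoot, ζ = −ln(OS)/√(π²+ln²(OS)) = 0.274.
t_p = π/ω_d ⇒ ω_d = 652 rad/s; then ω_n = ω_d/√(1−ζ²) = 678 rad/s.

ω_n ≈ 678 rad/s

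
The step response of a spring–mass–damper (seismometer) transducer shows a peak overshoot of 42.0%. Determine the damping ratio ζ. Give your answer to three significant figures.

ζ ≈ 0.266

From %OS = 100·exp(−πζ/√(1−ζ²)), invert to get ζ = −ln(OS)/√(π² + ln²(OS)) with OS = 0.420.
−ln 0.420 = 0.8675, so ζ = 0.8675/√(π² + 0.7526) = 0.266.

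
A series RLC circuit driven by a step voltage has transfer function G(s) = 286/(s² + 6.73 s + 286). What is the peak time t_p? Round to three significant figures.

t_p ≈ 0.190 s

ω_n = √286 = 16.9 rad/s; ζ = 6.73/(2·16.9) = 0.199.
ω_d = 16.9·√(1 − 0.199²) = 16.6 rad/s. Then t_p = π/ω_d = 0.190 s.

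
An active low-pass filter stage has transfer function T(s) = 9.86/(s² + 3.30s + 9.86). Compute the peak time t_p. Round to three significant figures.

t_p ≈ 1.18 s

ω_n = √9.86 = 3.14 rad/s; ζ = 3.30/(2·3.14) = 0.525.
ω_d = 3.14·√(1 − 0.525²) = 2.67 rad/s. Then t_p = π/ω_d = 1.18 s.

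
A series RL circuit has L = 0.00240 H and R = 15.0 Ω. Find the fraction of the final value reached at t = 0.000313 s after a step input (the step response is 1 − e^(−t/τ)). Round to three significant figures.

y/y_∞ ≈ 0.859

τ = L/R = 0.00240/15.0 = 0.000160 s.
y(t)/y_∞ = 1 − e^(−t/τ) = 1 − e^(−0.000313/0.000160) = 1 − e^(−1.96) = 0.859.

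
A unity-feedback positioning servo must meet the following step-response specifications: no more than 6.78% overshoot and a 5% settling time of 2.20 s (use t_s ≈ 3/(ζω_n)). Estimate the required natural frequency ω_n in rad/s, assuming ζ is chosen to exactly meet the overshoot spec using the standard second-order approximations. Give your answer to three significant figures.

Inverting the overshoot relation: ζ = |ln 0.0678|/√(π² + ln²0.0678) = 0.651.
From t_s ≈ 3/(ζω_n): ω_n = 3/(ζ·t_s) = 3/(0.651·2.20) = 2.10 rad/s.

ω_n ≈ 2.10 rad/s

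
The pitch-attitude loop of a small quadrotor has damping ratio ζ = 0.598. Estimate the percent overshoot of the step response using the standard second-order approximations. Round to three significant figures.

For an underdamped second-order system, %OS = 100·exp(−πζ/√(1−ζ²)).
πζ/√(1−ζ²) = π·0.598/√(1−0.358) = 2.344, so %OS = 100·e^(−2.344) = 9.59%.

%OS ≈ 9.59%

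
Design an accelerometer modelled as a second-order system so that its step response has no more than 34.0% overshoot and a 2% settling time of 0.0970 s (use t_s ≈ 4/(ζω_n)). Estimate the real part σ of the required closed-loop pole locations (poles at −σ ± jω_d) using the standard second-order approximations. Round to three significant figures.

The settling-time spec alone fixes σ = ζω_n = 4/t_s = 4/0.0970 = 41.2.
(Overshoot then fixes ζ = 0.325 and hence ω_d = σ·√(1−ζ²)/ζ = 120 rad/s.)

σ ≈ 41.2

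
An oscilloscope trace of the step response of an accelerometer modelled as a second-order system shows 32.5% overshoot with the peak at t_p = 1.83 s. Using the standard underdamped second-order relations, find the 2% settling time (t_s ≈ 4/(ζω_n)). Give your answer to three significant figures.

ζ from %OS: ζ = |ln 0.325|/√(π²+ln²0.325) = 0.337.
From t_p = π/ω_d, ω_d = π/1.83 = 1.72 rad/s, so ω_n = ω_d/√(1−ζ²) = 1.82 rad/s.
t_s ≈ 4/(ζω_n) = 4/(0.337·1.82) = 6.51 s.

t_s ≈ 6.51 s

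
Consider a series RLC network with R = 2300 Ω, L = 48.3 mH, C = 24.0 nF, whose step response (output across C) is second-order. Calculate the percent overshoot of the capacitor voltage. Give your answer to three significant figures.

For a series RLC circuit (capacitor voltage as output), ω_n = 1/√(LC) = 1/√(48.3 mH · 24.0 nF) = 29400 rad/s.
ζ = (R/2)·√(C/L) = (2300/2)·√(24.0 nF/48.3 mH) = 0.811.
%OS = 100 e^{−πζ/√(1−ζ²)} with ζ = 0.811 gives 1.29%.

%OS ≈ 1.29%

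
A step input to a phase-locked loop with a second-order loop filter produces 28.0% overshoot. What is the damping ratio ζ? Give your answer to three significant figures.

ζ ≈ 0.376

ζ = −ln(OS)/√(π² + (ln OS)²). With OS = 0.280, ln OS = −1.273 and ζ = 1.273/3.390 = 0.376.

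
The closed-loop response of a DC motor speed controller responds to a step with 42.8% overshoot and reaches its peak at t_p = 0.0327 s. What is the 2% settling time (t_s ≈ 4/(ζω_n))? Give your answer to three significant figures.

t_s ≈ 0.154 s

ζ from %OS: ζ = |ln 0.428|/√(π²+ln²0.428) = 0.261.
t_p = π/ω_d ⇒ ω_d = 96.1 rad/s; then ω_n = ω_d/√(1−ζ²) = 99.5 rad/s.
t_s ≈ 4/(ζω_n) = 4/(0.261·99.5) = 0.154 s.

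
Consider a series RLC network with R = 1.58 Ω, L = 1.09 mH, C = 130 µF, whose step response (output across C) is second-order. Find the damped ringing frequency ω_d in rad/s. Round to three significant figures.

For a series RLC circuit (capacitor voltage as output), ω_n = 1/√(LC) = 1/√(1.09 mH · 130 µF) = 2660 rad/s.
ζ = (R/2)·√(C/L) = (1.58/2)·√(130 µF/1.09 mH) = 0.273.
The damped frequency ω_d = ω_n√(1−ζ²) = 2560 rad/s.

ω_d ≈ 2560 rad/s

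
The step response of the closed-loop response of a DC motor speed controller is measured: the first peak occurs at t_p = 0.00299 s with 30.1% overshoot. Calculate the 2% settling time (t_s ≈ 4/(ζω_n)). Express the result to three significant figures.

ζ from %OS: ζ = |ln 0.301|/√(π²+ln²0.301) = 0.357.
From t_p = π/ω_d, ω_d = π/0.00299 = 1050 rad/s, so ω_n = ω_d/√(1−ζ²) = 1120 rad/s.
t_s ≈ 4/(ζω_n) = 4/(0.357·1120) = 0.00996 s.

t_s ≈ 0.00996 s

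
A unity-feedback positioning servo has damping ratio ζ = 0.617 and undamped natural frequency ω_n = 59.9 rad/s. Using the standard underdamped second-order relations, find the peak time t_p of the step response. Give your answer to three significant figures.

The damped frequency is ω_d = ω_n√(1−ζ²) = 59.9·√(1−0.381) = 47.1 rad/s.
Peak time t_p = π/ω_d = π/47.1 = 0.0666 s.

t_p ≈ 0.0666 s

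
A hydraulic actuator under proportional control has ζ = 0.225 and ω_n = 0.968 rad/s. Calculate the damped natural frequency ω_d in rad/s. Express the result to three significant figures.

ω_d ≈ 0.943 rad/s

ω_d = ω_n√(1−ζ²) = 0.968·√0.949 = 0.943 rad/s.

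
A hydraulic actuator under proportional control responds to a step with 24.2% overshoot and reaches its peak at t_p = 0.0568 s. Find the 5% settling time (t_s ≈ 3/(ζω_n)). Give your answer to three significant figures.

t_s ≈ 0.120 s

From the overshoot, ζ = −ln(OS)/√(π²+ln²(OS)) = 0.412.
t_p = π/ω_d ⇒ ω_d = 55.3 rad/s; then ω_n = ω_d/√(1−ζ²) = 60.7 rad/s.
t_s ≈ 3/(ζω_n) = 3/(0.412·60.7) = 0.120 s.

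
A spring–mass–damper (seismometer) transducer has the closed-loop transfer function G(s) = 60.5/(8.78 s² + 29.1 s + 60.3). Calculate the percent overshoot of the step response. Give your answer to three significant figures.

Dividing through by 8.78: denominator becomes s² + 3.314 s + 6.868.
So ω_n = √6.868 = 2.62 rad/s and ζ = 3.314/(2·2.62) = 0.632.
%OS = 100·exp(−πζ/√(1−ζ²)) = 7.70%.

%OS ≈ 7.70%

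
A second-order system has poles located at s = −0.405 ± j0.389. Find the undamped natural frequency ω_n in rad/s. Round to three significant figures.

With σ = 0.405, ω_d = 0.389: ω_n = √(σ²+ω_d²) = 0.562 rad/s, ζ = σ/ω_n = 0.721.

ω_n ≈ 0.562 rad/s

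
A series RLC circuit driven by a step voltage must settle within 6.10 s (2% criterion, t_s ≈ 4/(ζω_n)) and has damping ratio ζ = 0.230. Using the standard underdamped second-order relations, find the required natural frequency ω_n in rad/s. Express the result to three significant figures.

Rearranging t_s ≈ 4/(ζω_n) gives ω_n = 4/(ζ·t_s) = 4/(0.230 × 6.10) = 2.85 rad/s.

ω_n ≈ 2.85 rad/s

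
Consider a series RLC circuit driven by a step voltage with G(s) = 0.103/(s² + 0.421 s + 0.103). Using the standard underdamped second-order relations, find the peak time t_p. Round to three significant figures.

ω_n = √0.103 = 0.321 rad/s; ζ = 0.421/(2·0.321) = 0.656.
ω_d = ω_n√(1−ζ²) = 0.242 rad/s. Then t_p = π/ω_d = 13.0 s.

t_p ≈ 13.0 s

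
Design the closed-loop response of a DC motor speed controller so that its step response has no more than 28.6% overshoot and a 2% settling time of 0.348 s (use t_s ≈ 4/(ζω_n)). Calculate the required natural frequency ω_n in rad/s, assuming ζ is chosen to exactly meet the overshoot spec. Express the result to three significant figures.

ω_n ≈ 31.1 rad/s

From %OS = 100·exp(−πζ/√(1−ζ²)), invert to get ζ = −ln(OS)/√(π² + ln²(OS)) with OS = 0.286.
−ln 0.286 = 1.252, so ζ = 1.252/√(π² + 1.567) = 0.370.
From t_s ≈ 4/(ζω_n): ω_n = 4/(ζ·t_s) = 4/(0.370·0.348) = 31.1 rad/s.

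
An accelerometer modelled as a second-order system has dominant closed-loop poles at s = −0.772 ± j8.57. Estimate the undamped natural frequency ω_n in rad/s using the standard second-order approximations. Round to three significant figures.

ω_n ≈ 8.60 rad/s

With σ = 0.772, ω_d = 8.57: ω_n = √(σ²+ω_d²) = 8.60 rad/s, ζ = σ/ω_n = 0.0897.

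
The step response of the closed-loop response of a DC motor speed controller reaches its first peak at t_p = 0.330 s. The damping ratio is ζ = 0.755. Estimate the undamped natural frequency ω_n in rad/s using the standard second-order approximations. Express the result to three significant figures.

ω_n ≈ 14.5 rad/s

Peak time t_p = π/ω_d, so ω_d = π/t_p = π/0.330 = 9.52 rad/s.
ω_n = ω_d/√(1−ζ²) = 9.52/√0.430 = 14.5 rad/s.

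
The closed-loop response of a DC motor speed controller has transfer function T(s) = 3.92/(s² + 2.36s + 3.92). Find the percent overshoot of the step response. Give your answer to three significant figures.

Matching coefficients with s² + 2ζω_n s + ω_n² gives ω_n² = 3.92 ⇒ ω_n = 1.98 rad/s, and ζ = 2.36/(2ω_n) = 0.596.
%OS = 100 e^{−πζ/√(1−ζ²)} with ζ = 0.596 gives 9.71%.

%OS ≈ 9.71%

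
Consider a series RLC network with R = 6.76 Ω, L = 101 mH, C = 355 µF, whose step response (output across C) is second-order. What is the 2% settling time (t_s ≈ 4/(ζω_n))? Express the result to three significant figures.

For a series RLC circuit (capacitor voltage as output), ω_n = 1/√(LC) = 1/√(101 mH · 355 µF) = 167 rad/s.
ζ = (R/2)·√(C/L) = (6.76/2)·√(355 µF/101 mH) = 0.200.
t_s ≈ 4/(ζω_n) = 0.120 s.

t_s ≈ 0.120 s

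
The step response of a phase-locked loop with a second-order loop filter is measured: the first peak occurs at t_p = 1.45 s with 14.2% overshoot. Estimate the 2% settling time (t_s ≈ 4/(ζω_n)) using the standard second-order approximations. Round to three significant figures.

The overshoot fixes ζ = −ln(OS)/√(π²+ln²(OS)) = 0.528.
From t_p = π/ω_d, ω_d = π/1.45 = 2.17 rad/s, so ω_n = ω_d/√(1−ζ²) = 2.55 rad/s.
t_s ≈ 4/(ζω_n) = 4/(0.528·2.55) = 2.97 s.

t_s ≈ 2.97 s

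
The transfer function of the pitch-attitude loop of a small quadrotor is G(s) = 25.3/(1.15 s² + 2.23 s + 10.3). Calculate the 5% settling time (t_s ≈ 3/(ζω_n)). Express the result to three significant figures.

Dividing through by 1.15: denominator becomes s² + 1.939 s + 8.957.
So ω_n = √8.957 = 2.99 rad/s and ζ = 1.939/(2·2.99) = 0.324.
t_s ≈ 3/(ζω_n) = 3.09 s.

t_s ≈ 3.09 s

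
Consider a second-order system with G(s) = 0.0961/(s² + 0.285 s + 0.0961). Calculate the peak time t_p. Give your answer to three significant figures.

t_p ≈ 11.4 s

Matching coefficients with s² + 2ζω_n s + ω_n² gives ω_n² = 0.0961 ⇒ ω_n = 0.310 rad/s, and ζ = 0.285/(2ω_n) = 0.460.
ω_d = ω_n√(1−ζ²) = 0.275 rad/s. Then t_p = π/ω_d = 11.4 s.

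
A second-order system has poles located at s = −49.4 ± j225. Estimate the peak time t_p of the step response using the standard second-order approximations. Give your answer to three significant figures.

t_p ≈ 0.0140 s

t_p = π/ω_d with ω_d = 225 (the imaginary part), so t_p = 0.0140 s.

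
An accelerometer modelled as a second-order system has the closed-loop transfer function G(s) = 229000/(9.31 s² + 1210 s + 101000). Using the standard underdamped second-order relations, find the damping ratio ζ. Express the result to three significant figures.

ζ ≈ 0.624

Dividing through by 9.31: denominator becomes s² + 130.0 s + 10850.
So ω_n = √10850 = 104 rad/s and ζ = 130.0/(2·104) = 0.624.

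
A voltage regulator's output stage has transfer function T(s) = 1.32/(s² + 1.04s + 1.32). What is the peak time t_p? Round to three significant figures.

t_p ≈ 3.07 s

Matching coefficients with s² + 2ζω_n s + ω_n² gives ω_n² = 1.32 ⇒ ω_n = 1.15 rad/s, and ζ = 1.04/(2ω_n) = 0.453.
The damped frequency ω_d = ω_n√(1−ζ²) = 1.02 rad/s. Then t_p = π/ω_d = 3.07 s.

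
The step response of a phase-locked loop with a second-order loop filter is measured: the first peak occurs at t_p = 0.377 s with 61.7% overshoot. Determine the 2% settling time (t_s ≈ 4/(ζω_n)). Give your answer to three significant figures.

The overshoot fixes ζ = −ln(OS)/√(π²+ln²(OS)) = 0.152.
t_p = π/ω_d ⇒ ω_d = 8.33 rad/s; then ω_n = ω_d/√(1−ζ²) = 8.43 rad/s.
t_s ≈ 4/(ζω_n) = 4/(0.152·8.43) = 3.12 s.

t_s ≈ 3.12 s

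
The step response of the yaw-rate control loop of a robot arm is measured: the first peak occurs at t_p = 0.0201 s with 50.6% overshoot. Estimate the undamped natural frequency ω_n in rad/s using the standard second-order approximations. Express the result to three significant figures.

The overshoot fixes ζ = −ln(OS)/√(π²+ln²(OS)) = 0.212.
From t_p = π/ω_d, ω_d = π/0.0201 = 156 rad/s, so ω_n = ω_d/√(1−ζ²) = 160 rad/s.

ω_n ≈ 160 rad/s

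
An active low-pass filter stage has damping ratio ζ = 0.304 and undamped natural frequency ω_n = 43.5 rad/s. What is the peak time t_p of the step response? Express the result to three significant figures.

The damped frequency is ω_d = ω_n√(1−ζ²) = 43.5·√(1−0.0924) = 41.4 rad/s.
Peak time t_p = π/ω_d = π/41.4 = 0.0758 s.

t_p ≈ 0.0758 s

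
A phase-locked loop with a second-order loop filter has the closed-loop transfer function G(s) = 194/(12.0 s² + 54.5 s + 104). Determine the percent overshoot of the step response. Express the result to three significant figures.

Dividing through by 12.0: denominator becomes s² + 4.542 s + 8.667.
So ω_n = √8.667 = 2.94 rad/s and ζ = 4.542/(2·2.94) = 0.771.
Overshoot: exp(−π·0.771/√(1−0.771²)) = 0.0222, i.e. 2.22%.

%OS ≈ 2.22%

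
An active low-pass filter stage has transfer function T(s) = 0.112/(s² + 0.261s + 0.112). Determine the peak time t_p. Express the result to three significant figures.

t_p ≈ 10.2 s

Comparing the denominator to s² + 2ζω_n s + ω_n²: ω_n = √0.112 = 0.335 rad/s, and 2ζω_n = 0.261 so ζ = 0.261/(2·0.335) = 0.390.
The damped frequency ω_d = ω_n√(1−ζ²) = 0.308 rad/s. Then t_p = π/ω_d = 10.2 s.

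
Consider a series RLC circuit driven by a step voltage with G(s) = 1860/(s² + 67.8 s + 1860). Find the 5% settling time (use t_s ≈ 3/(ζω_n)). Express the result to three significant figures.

t_s ≈ 0.0885 s

Matching coefficients with s² + 2ζω_n s + ω_n² gives ω_n² = 1860 ⇒ ω_n = 43.1 rad/s, and ζ = 67.8/(2ω_n) = 0.786.
t_s ≈ 3/(ζω_n) = 3/(0.786·43.1) = 0.0885 s.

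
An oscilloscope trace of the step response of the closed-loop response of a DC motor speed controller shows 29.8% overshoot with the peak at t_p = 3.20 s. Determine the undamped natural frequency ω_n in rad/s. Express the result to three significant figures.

ζ from %OS: ζ = |ln 0.298|/√(π²+ln²0.298) = 0.360.
From t_p = π/ω_d, ω_d = π/3.20 = 0.982 rad/s, so ω_n = ω_d/√(1−ζ²) = 1.05 rad/s.

ω_n ≈ 1.05 rad/s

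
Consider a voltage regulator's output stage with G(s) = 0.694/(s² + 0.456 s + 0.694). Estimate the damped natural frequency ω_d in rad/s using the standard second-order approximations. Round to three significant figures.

ω_d ≈ 0.801 rad/s

Matching coefficients with s² + 2ζω_n s + ω_n² gives ω_n² = 0.694 ⇒ ω_n = 0.833 rad/s, and ζ = 0.456/(2ω_n) = 0.274.
The damped frequency ω_d = ω_n√(1−ζ²) = 0.801 rad/s.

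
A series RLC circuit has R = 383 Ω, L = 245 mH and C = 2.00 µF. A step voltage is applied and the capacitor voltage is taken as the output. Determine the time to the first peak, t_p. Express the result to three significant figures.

For a series RLC circuit (capacitor voltage as output), ω_n = 1/√(LC) = 1/√(245 mH · 2.00 µF) = 1430 rad/s.
ζ = (R/2)·√(C/L) = (383/2)·√(2.00 µF/245 mH) = 0.547.
The damped frequency ω_d = ω_n√(1−ζ²) = 1200 rad/s. t_p = π/ω_d = 0.00263 s.

t_p ≈ 0.00263 s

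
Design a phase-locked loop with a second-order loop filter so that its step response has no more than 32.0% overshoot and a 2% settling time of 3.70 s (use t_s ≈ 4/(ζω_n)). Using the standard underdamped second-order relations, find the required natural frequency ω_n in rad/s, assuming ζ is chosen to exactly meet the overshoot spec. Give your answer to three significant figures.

Inverting the overshoot relation: ζ = |ln 0.320|/√(π² + ln²0.320) = 0.341.
From t_s ≈ 4/(ζω_n): ω_n = 4/(ζ·t_s) = 4/(0.341·3.70) = 3.17 rad/s.

ω_n ≈ 3.17 rad/s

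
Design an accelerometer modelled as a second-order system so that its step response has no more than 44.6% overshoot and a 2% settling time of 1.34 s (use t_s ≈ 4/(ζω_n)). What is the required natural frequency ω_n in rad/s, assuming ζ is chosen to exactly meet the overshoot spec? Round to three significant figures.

From %OS = 100·exp(−πζ/√(1−ζ²)), invert to get ζ = −ln(OS)/√(π² + ln²(OS)) with OS = 0.446.
−ln 0.446 = 0.8074, so ζ = 0.8074/√(π² + 0.6520) = 0.249.
Then ω_n = 4/(ζ t_s) = 4/(0.249 × 1.34) = 12.0 rad/s.

ω_n ≈ 12.0 rad/s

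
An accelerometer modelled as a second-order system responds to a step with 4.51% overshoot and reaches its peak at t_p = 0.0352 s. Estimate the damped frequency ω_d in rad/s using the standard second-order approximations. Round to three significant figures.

t_p = π/ω_d, so ω_d = π/0.0352 = 89.2 rad/s.

ω_d ≈ 89.2 rad/s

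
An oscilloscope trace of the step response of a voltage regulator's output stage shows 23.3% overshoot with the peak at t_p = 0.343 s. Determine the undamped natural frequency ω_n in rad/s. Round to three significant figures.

The overshoot fixes ζ = −ln(OS)/√(π²+ln²(OS)) = 0.421.
t_p = π/ω_d ⇒ ω_d = 9.16 rad/s; then ω_n = ω_d/√(1−ζ²) = 10.1 rad/s.

ω_n ≈ 10.1 rad/s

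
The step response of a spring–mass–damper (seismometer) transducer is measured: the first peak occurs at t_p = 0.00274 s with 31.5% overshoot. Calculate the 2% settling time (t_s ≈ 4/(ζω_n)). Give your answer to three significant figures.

From the overshoot, ζ = −ln(OS)/√(π²+ln²(OS)) = 0.345.
From t_p = π/ω_d, ω_d = π/0.00274 = 1150 rad/s, so ω_n = ω_d/√(1−ζ²) = 1220 rad/s.
t_s ≈ 4/(ζω_n) = 4/(0.345·1220) = 0.00949 s.

t_s ≈ 0.00949 s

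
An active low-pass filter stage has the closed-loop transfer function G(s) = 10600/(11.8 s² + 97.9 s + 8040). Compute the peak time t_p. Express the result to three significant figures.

Dividing through by 11.8: denominator becomes s² + 8.297 s + 681.4.
So ω_n = √681.4 = 26.1 rad/s and ζ = 8.297/(2·26.1) = 0.159.
The damped frequency ω_d = ω_n√(1−ζ²) = 25.8 rad/s. t_p = π/ω_d = 0.122 s.

t_p ≈ 0.122 s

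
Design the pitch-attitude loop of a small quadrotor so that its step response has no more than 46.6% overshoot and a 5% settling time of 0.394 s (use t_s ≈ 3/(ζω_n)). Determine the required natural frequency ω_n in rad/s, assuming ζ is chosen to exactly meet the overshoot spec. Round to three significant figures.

ζ = −ln(OS)/√(π² + (ln OS)²). With OS = 0.466, ln OS = −0.7636 and ζ = 0.7636/3.233 = 0.236.
From t_s ≈ 3/(ζω_n): ω_n = 3/(ζ·t_s) = 3/(0.236·0.394) = 32.2 rad/s.

ω_n ≈ 32.2 rad/s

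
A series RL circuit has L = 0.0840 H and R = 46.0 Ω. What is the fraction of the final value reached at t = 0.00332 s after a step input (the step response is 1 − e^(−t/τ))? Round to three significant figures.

τ = L/R = 0.0840/46.0 = 0.00183 s.
y(t)/y_∞ = 1 − e^(−t/τ) = 1 − e^(−0.00332/0.00183) = 1 − e^(−1.82) = 0.838.

y/y_∞ ≈ 0.838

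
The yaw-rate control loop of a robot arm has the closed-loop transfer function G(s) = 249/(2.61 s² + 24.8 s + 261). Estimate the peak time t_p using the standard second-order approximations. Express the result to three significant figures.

t_p ≈ 0.357 s

Dividing through by 2.61: denominator becomes s² + 9.502 s + 100.0.
So ω_n = √100.0 = 10.0 rad/s and ζ = 9.502/(2·10.0) = 0.475.
ω_d = 10.0·√(1 − 0.475²) = 8.80 rad/s. t_p = π/ω_d = 0.357 s.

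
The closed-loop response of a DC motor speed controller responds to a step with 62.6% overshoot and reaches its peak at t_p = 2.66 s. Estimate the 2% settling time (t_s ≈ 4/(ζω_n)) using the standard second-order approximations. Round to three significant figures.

From the overshoot, ζ = −ln(OS)/√(π²+ln²(OS)) = 0.147.
t_p = π/ω_d ⇒ ω_d = 1.18 rad/s; then ω_n = ω_d/√(1−ζ²) = 1.19 rad/s.
t_s ≈ 4/(ζω_n) = 4/(0.147·1.19) = 22.7 s.

t_s ≈ 22.7 s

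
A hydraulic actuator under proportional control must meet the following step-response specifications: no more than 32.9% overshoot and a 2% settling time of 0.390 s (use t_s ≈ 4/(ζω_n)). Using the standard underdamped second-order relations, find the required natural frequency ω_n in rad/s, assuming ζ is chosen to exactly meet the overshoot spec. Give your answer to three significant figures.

Inverting the overshoot relation: ζ = |ln 0.329|/√(π² + ln²0.329) = 0.334.
Then ω_n = 4/(ζ t_s) = 4/(0.334 × 0.390) = 30.7 rad/s.

ω_n ≈ 30.7 rad/s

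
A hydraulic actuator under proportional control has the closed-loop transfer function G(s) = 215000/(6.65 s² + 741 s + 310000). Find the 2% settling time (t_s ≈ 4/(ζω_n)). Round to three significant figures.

t_s ≈ 0.0718 s

Dividing through by 6.65: denominator becomes s² + 111.4 s + 46620.
So ω_n = √46620 = 216 rad/s and ζ = 111.4/(2·216) = 0.258.
t_s ≈ 4/(ζω_n) = 0.0718 s.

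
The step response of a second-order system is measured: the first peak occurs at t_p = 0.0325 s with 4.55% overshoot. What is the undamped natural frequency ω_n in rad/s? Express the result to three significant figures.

From the overshoot, ζ = −ln(OS)/√(π²+ln²(OS)) = 0.701.
t_p = π/ω_d ⇒ ω_d = 96.7 rad/s; then ω_n = ω_d/√(1−ζ²) = 136 rad/s.

ω_n ≈ 136 rad/s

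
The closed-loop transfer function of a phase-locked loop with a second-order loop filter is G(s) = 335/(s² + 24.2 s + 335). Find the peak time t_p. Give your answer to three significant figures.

ω_n = √335 = 18.3 rad/s; ζ = 24.2/(2·18.3) = 0.661.
ω_d = ω_n√(1−ζ²) = 13.7 rad/s. Then t_p = π/ω_d = 0.229 s.

t_p ≈ 0.229 s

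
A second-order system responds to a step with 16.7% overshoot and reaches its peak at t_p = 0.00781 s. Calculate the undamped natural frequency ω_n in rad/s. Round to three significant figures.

ζ from %OS: ζ = |ln 0.167|/√(π²+ln²0.167) = 0.495.
t_p = π/ω_d ⇒ ω_d = 402 rad/s; then ω_n = ω_d/√(1−ζ²) = 463 rad/s.

ω_n ≈ 463 rad/s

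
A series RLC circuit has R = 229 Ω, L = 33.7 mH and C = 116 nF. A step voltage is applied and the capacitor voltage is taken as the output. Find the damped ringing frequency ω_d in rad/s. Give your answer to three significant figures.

ω_d ≈ 15600 rad/s

For a series RLC circuit (capacitor voltage as output), ω_n = 1/√(LC) = 1/√(33.7 mH · 116 nF) = 16000 rad/s.
ζ = (R/2)·√(C/L) = (229/2)·√(116 nF/33.7 mH) = 0.212.
ω_d = 16000·√(1 − 0.212²) = 15600 rad/s.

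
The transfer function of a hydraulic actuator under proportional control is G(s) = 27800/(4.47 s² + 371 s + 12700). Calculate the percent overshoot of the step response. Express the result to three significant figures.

%OS ≈ 2.03%

Dividing through by 4.47: denominator becomes s² + 83.00 s + 2841.
So ω_n = √2841 = 53.3 rad/s and ζ = 83.00/(2·53.3) = 0.779.
%OS = 100 e^{−πζ/√(1−ζ²)} with ζ = 0.779 gives 2.03%.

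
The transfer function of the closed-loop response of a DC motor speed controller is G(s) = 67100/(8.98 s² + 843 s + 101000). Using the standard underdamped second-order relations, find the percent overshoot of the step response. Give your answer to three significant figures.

Dividing through by 8.98: denominator becomes s² + 93.88 s + 11250.
So ω_n = √11250 = 106 rad/s and ζ = 93.88/(2·106) = 0.443.
%OS = 100 e^{−πζ/√(1−ζ²)} with ζ = 0.443 gives 21.2%.

%OS ≈ 21.2%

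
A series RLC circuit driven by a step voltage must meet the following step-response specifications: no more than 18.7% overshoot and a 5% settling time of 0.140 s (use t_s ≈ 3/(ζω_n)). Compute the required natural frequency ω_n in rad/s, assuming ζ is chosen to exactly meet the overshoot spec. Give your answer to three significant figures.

ζ = −ln(OS)/√(π² + (ln OS)²). With OS = 0.187, ln OS = −1.677 and ζ = 1.677/3.561 = 0.471.
Then ω_n = 3/(ζ t_s) = 3/(0.471 × 0.140) = 45.5 rad/s.

ω_n ≈ 45.5 rad/s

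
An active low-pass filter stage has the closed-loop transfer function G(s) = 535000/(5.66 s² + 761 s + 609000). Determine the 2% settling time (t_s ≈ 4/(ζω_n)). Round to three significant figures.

Dividing through by 5.66: denominator becomes s² + 134.5 s + 107600.
So ω_n = √107600 = 328 rad/s and ζ = 134.5/(2·328) = 0.205.
t_s ≈ 4/(ζω_n) = 0.0595 s.

t_s ≈ 0.0595 s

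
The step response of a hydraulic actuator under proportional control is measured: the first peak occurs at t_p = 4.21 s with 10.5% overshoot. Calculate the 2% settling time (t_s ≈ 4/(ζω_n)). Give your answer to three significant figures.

t_s ≈ 7.47 s

The overshoot fixes ζ = −ln(OS)/√(π²+ln²(OS)) = 0.583.
From t_p = π/ω_d, ω_d = π/4.21 = 0.746 rad/s, so ω_n = ω_d/√(1−ζ²) = 0.918 rad/s.
t_s ≈ 4/(ζω_n) = 4/(0.583·0.918) = 7.47 s.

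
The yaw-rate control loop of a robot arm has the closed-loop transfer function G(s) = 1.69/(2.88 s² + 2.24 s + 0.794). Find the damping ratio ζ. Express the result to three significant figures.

ζ ≈ 0.741

Dividing through by 2.88: denominator becomes s² + 0.7778 s + 0.2757.
So ω_n = √0.2757 = 0.525 rad/s and ζ = 0.7778/(2·0.525) = 0.741.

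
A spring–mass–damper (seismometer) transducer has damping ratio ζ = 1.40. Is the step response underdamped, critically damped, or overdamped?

Since ζ = 1.40 > 1, the system is overdamped.

overdamped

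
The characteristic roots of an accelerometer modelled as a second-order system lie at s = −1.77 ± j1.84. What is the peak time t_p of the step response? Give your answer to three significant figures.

t_p = π/ω_d with ω_d = 1.84 (the imaginary part), so t_p = 1.71 s.

t_p ≈ 1.71 s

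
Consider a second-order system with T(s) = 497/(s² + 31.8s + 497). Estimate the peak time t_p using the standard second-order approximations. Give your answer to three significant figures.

Comparing the denominator to s² + 2ζω_n s + ω_n²: ω_n = √497 = 22.3 rad/s, and 2ζω_n = 31.8 so ζ = 31.8/(2·22.3) = 0.713.
ω_d = ω_n√(1−ζ²) = 15.6 rad/s. Then t_p = π/ω_d = 0.201 s.

t_p ≈ 0.201 s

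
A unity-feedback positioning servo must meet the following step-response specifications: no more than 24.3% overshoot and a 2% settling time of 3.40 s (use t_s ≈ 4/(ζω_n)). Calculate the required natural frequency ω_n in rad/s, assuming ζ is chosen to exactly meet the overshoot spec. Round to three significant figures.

From %OS = 100·exp(−πζ/√(1−ζ²)), invert to get ζ = −ln(OS)/√(π² + ln²(OS)) with OS = 0.243.
−ln 0.243 = 1.415, so ζ = 1.415/√(π² + 2.001) = 0.411.
From t_s ≈ 4/(ζω_n): ω_n = 4/(ζ·t_s) = 4/(0.411·3.40) = 2.87 rad/s.

ω_n ≈ 2.87 rad/s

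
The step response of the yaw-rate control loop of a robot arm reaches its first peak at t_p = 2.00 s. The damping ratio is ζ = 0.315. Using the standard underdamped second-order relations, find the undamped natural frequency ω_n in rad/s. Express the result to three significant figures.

ω_n ≈ 1.66 rad/s

Peak time t_p = π/ω_d, so ω_d = π/t_p = π/2.00 = 1.57 rad/s.
ω_n = ω_d/√(1−ζ²) = 1.57/√0.901 = 1.66 rad/s.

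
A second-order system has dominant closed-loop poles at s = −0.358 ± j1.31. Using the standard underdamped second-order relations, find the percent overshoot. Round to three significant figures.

%OS ≈ 42.4%

The poles are at −σ ± jω_d with σ = 0.358 and ω_d = 1.31, so ω_n = √(σ²+ω_d²) = 1.36 rad/s and ζ = σ/ω_n = 0.264.
%OS = 100·exp(−πζ/√(1−ζ²)) = 42.4%.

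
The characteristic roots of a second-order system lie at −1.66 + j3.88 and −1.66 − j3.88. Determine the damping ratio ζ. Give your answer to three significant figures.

ζ ≈ 0.393

|pole| = ω_n = √(1.66² + 3.88²) = 4.22 rad/s; ζ = cos θ = σ/ω_n = 0.393.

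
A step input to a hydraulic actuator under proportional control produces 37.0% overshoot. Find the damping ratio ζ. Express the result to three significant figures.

ζ ≈ 0.302

Inverting the overshoot relation: ζ = |ln 0.370|/√(π² + ln²0.370) = 0.302.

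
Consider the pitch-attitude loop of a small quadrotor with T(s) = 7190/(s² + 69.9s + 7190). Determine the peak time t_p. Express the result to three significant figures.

t_p ≈ 0.0407 s

ω_n = √7190 = 84.8 rad/s; ζ = 69.9/(2·84.8) = 0.412.
ω_d = 84.8·√(1 − 0.412²) = 77.3 rad/s. Then t_p = π/ω_d = 0.0407 s.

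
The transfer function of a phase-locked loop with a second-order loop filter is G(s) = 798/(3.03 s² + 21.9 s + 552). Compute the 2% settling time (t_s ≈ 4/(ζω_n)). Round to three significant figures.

Dividing through by 3.03: denominator becomes s² + 7.228 s + 182.2.
So ω_n = √182.2 = 13.5 rad/s and ζ = 7.228/(2·13.5) = 0.268.
t_s ≈ 4/(ζω_n) = 1.11 s.

t_s ≈ 1.11 s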